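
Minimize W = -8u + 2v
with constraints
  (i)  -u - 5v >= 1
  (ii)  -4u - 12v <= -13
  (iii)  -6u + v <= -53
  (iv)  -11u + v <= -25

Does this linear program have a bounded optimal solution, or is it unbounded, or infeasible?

unbounded

From the feasible point (77/8, -17/8), moving in the direction (5, -1) keeps every constraint satisfied while W decreases without bound.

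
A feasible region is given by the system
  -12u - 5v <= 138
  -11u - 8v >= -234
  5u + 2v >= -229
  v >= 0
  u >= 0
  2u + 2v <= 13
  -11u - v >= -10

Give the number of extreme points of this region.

Intersecting each pair of boundary lines and keeping only the points that satisfy every inequality leaves:
  (0, 0)
  (10/11, 0)
  (0, 13/2)
  (7/20, 123/20)

4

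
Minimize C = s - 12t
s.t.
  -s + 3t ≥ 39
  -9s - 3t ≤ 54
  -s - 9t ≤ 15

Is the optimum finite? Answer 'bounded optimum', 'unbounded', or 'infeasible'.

unbounded

From the feasible point (-93/10, 99/10), moving in the direction (3, 1) keeps every constraint satisfied while C decreases without bound.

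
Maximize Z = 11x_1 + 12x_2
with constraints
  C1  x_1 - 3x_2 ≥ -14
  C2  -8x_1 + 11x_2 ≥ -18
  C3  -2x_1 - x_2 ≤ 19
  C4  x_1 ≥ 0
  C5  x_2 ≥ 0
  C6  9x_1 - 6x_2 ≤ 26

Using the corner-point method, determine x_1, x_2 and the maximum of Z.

x_1 = 54/7, x_2 = 152/21, maximum Z = 1202/7

Feasible corners and Z = 11x_1 + 12x_2:
  (0, 14/3) → Z = 56
  (54/7, 152/21) → Z = 1202/7
  (9/4, 0) → Z = 99/4
  (178/51, 46/51) → Z = 2510/51
  (0, 0) → Z = 0

At the optimal vertex, x_1 - 3x_2 = -14 and 9x_1 - 6x_2 = 26.
Solving simultaneously gives x_1 = 54/7, x_2 = 152/21.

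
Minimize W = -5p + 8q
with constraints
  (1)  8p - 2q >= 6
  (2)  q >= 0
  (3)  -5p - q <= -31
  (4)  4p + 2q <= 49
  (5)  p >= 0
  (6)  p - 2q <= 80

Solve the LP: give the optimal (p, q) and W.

p = 49/4, q = 0, minimum W = -245/4

Vertices and W = -5p + 8q:
  (34/9, 109/9) → W = 78
  (55/12, 46/3) → W = 399/4
  (31/5, 0) → W = -31
  (49/4, 0) → W = -245/4

At the optimal vertex, q = 0 and 4p + 2q = 49.
Solving simultaneously gives p = 49/4, q = 0.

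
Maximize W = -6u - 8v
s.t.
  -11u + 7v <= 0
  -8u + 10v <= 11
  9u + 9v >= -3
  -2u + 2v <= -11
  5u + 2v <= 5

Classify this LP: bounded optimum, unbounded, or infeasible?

infeasible

The boundaries -11u + 7v = 0 and 9u + 9v = -3 meet at (-7/54, -11/54), but that point violates -2u + 2v ≤ -11. Every candidate vertex is excluded by some other constraint, so the feasible region is empty.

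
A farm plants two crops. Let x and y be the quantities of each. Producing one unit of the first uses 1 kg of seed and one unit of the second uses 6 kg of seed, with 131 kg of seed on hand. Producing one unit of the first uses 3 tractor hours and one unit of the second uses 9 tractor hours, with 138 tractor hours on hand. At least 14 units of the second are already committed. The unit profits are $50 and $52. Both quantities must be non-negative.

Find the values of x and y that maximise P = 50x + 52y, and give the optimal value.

x = 4, y = 14, maximum P = 928

The optimum lies where 3x + 9y = 138 and y = 14.
Solving simultaneously gives x = 4, y = 14.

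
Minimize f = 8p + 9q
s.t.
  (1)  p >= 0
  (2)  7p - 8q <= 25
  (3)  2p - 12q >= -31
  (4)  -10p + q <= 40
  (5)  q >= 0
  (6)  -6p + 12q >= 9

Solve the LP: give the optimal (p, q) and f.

Vertices and f = 8p + 9q:
  (0, 31/12) → f = 93/4
  (0, 3/4) → f = 27/4
  (11/2, 7/2) → f = 151/2

p = 0, q = 3/4, minimum f = 27/4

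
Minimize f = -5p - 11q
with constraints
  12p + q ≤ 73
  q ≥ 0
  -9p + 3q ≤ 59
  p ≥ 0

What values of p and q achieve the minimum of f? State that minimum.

Feasible corners and f = -5p - 11q:
  (73/12, 0) → f = -365/12
  (32/9, 91/3) → f = -3163/9
  (0, 0) → f = 0
  (0, 59/3) → f = -649/3

At the optimal vertex, 12p + q = 73 and -9p + 3q = 59.
Solving simultaneously gives p = 32/9, q = 91/3.

p = 32/9, q = 91/3, minimum f = -3163/9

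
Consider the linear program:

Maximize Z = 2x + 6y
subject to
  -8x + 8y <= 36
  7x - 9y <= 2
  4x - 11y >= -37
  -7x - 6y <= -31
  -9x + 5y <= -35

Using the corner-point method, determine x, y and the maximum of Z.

x = 355/41, y = 267/41, maximum Z = 2312/41

Corner points and Z = 2x + 6y:
  (355/41, 267/41) → Z = 2312/41
  (305/46, 227/46) → Z = 986/23
  (570/79, 473/79) → Z = 3978/79

The optimum lies where 7x - 9y = 2 and 4x - 11y = -37.
Solving simultaneously gives x = 355/41, y = 267/41.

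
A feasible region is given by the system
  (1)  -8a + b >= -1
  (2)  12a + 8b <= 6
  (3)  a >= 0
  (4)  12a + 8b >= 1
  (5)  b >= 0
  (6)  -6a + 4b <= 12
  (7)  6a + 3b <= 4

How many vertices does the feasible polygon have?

Of the 20 pairwise boundary intersections, those satisfying every inequality are:
  (7/38, 9/19)
  (1/8, 0)
  (0, 3/4)
  (0, 1/8)
  (1/12, 0)

5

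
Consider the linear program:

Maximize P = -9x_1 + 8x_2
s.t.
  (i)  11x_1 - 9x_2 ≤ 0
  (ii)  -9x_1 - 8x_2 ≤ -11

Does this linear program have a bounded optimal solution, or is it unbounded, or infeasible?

From the feasible point (99/169, 121/169), moving in the direction (9, 11) keeps every constraint satisfied while P increases without bound.

unbounded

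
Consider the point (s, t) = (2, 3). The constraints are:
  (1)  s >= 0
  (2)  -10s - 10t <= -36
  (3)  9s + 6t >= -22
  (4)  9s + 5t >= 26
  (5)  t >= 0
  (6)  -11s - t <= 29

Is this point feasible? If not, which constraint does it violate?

feasible

(1): 2 ≥ 0 ✓
(2): -50 ≤ -36 ✓
(3): 36 ≥ -22 ✓
(4): 33 ≥ 26 ✓
(5): 3 ≥ 0 ✓
(6): -25 ≤ 29 ✓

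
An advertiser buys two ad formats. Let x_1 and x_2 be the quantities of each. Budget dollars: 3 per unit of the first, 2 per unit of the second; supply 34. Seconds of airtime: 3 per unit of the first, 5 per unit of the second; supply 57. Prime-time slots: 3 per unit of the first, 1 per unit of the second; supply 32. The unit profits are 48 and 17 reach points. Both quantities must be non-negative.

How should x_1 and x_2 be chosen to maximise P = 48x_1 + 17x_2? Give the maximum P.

The binding constraints are 3x_1 + 2x_2 = 34 and 3x_1 + x_2 = 32.
Solving simultaneously gives x_1 = 10, x_2 = 2.

x_1 = 10, x_2 = 2, maximum P = 514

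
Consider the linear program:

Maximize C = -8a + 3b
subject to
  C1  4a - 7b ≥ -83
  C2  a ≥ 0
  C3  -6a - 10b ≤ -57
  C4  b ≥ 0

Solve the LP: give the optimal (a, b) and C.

Vertices and C = -8a + 3b:
  (0, 83/7) → C = 249/7
  (0, 57/10) → C = 171/10
  (19/2, 0) → C = -76
The feasible region is unbounded (it extends along (7, 4), (1, 0)), but C strictly decreases along every unbounded feasible direction, so there is no improving ray and the maximum is attained at a vertex.

The optimum lies where 4a - 7b = -83 and a = 0.
Solving simultaneously gives a = 0, b = 83/7.

a = 0, b = 83/7, maximum C = 249/7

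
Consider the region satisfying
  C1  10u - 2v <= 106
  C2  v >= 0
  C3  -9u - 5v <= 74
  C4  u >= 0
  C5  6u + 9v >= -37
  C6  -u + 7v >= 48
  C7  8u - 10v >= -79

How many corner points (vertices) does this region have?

The feasible vertices (each the meet of two boundaries and inside every other half-plane) are:
  (419/34, 293/34)
  (29/2, 39/2)
  (0, 48/7)
  (0, 79/10)

4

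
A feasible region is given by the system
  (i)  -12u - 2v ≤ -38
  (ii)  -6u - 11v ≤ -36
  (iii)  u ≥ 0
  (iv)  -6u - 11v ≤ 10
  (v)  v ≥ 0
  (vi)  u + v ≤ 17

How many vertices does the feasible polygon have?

Intersecting each pair of boundary lines and keeping only the points that satisfy every inequality leaves:
  (173/60, 17/10)
  (2/5, 83/5)
  (6, 0)
  (17, 0)

4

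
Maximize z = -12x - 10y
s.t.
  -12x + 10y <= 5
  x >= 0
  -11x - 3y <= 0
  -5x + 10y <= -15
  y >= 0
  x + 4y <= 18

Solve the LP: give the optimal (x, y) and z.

x = 3, y = 0, maximum z = -36

Extreme points and z = -12x - 10y:
  (3, 0) → z = -36
  (8, 5/2) → z = -121
  (18, 0) → z = -216

The binding constraints are -5x + 10y = -15 and y = 0.
Solving simultaneously gives x = 3, y = 0.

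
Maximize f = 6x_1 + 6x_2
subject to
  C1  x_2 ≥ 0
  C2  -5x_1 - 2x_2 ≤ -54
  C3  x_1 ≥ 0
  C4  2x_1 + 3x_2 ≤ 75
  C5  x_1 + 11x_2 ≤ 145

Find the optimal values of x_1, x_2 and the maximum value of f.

Feasible corners and f = 6x_1 + 6x_2:
  (54/5, 0) → f = 324/5
  (75/2, 0) → f = 225
  (304/53, 671/53) → f = 5850/53
  (390/19, 215/19) → f = 3630/19

The optimum lies where x_2 = 0 and 2x_1 + 3x_2 = 75.
Solving simultaneously gives x_1 = 75/2, x_2 = 0.

x_1 = 75/2, x_2 = 0, maximum f = 225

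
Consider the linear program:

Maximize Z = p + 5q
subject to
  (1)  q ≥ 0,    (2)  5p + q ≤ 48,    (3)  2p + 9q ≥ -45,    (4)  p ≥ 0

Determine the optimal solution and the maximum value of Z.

p = 0, q = 48, maximum Z = 240

Vertices and Z = p + 5q:
  (48/5, 0) → Z = 48/5
  (0, 0) → Z = 0
  (0, 48) → Z = 240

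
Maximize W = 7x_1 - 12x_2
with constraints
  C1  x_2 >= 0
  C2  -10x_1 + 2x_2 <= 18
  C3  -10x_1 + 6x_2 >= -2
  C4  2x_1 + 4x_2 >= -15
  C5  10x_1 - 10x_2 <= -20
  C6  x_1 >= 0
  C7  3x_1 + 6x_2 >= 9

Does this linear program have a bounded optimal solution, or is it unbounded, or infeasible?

Extreme points and W = 7x_1 - 12x_2:
  (0, 9) → W = -108
  (7/2, 11/2) → W = -83/2
  (0, 2) → W = -24
The feasible region has finitely many vertices and no improving ray; the maximum is -24 at (0, 2).

bounded optimum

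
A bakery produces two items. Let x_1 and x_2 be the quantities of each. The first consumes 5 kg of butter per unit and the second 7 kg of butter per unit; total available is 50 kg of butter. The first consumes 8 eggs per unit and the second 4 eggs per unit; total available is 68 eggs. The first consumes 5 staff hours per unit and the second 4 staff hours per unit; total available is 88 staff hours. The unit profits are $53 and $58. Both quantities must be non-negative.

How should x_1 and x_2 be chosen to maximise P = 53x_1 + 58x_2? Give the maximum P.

Extreme points and P = 53x_1 + 58x_2:
  (0, 0) → P = 0
  (0, 50/7) → P = 2900/7
  (17/2, 0) → P = 901/2
  (23/3, 5/3) → P = 503

x_1 = 23/3, x_2 = 5/3, maximum P = 503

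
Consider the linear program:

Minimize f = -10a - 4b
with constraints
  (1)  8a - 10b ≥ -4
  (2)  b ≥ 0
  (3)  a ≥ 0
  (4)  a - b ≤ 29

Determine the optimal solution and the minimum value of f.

a = 147, b = 118, minimum f = -1942

Vertices and f = -10a - 4b:
  (0, 2/5) → f = -8/5
  (147, 118) → f = -1942
  (0, 0) → f = 0
  (29, 0) → f = -290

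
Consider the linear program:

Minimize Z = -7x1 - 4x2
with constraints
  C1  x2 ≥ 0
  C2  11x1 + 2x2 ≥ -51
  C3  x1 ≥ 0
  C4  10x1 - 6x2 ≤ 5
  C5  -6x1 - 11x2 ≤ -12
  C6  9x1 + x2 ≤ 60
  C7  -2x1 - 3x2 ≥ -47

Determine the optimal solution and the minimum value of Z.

x1 = 133/25, x2 = 303/25, minimum Z = -2143/25

Extreme points and Z = -7x1 - 4x2:
  (0, 12/11) → Z = -48/11
  (0, 47/3) → Z = -188/3
  (127/146, 45/73) → Z = -1249/146
  (365/64, 555/64) → Z = -4775/64
  (133/25, 303/25) → Z = -2143/25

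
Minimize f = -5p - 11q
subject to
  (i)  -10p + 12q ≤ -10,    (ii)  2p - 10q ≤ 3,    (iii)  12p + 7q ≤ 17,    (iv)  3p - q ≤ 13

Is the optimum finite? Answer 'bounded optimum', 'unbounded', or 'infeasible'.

bounded optimum

Corner points and f = -5p - 11q:
  (16/19, -5/38) → f = -105/38
  (137/107, 25/107) → f = -960/107
  (191/134, -1/67) → f = -933/134
The feasible region has finitely many vertices and no improving ray; the minimum is -960/107 at (137/107, 25/107).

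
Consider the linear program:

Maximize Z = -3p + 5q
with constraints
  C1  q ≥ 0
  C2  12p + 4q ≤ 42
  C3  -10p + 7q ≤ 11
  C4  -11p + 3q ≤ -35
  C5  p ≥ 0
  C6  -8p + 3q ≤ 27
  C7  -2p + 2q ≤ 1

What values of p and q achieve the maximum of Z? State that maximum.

Corner points and Z = -3p + 5q:
  (7/2, 0) → Z = -21/2
  (35/11, 0) → Z = -105/11
  (133/40, 21/40) → Z = -147/20

p = 133/40, q = 21/40, maximum Z = -147/20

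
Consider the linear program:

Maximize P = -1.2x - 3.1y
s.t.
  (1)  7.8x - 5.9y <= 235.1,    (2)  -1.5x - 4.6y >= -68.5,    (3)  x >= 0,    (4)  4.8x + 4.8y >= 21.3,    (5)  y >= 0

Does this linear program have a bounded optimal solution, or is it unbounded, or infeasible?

bounded optimum

Extreme points and P = -1.2x - 3.1y:
  (21223/639, 865/213) → P = -111707/2130
  (2351/78, 0) → P = -2351/65
  (0, 685/46) → P = -4247/92
  (0, 4.4375) → P = -13.75625
  (4.4375, 0) → P = -5.325
The feasible region has finitely many vertices and no improving ray; the maximum is -5.325 at (4.4375, 0).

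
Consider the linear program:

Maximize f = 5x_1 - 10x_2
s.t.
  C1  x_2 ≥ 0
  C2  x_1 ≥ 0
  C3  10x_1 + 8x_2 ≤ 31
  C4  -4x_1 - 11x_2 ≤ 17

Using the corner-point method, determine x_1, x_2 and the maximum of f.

Feasible corners and f = 5x_1 - 10x_2:
  (0, 0) → f = 0
  (31/10, 0) → f = 31/2
  (0, 31/8) → f = -155/4

x_1 = 31/10, x_2 = 0, maximum f = 31/2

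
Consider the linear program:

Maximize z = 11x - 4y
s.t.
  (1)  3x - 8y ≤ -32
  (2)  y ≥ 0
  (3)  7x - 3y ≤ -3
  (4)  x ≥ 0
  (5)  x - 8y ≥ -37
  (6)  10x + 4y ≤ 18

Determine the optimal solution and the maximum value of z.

At the optimal vertex, 3x - 8y = -32 and 10x + 4y = 18.
Solving simultaneously gives x = 4/23, y = 187/46.

x = 4/23, y = 187/46, maximum z = -330/23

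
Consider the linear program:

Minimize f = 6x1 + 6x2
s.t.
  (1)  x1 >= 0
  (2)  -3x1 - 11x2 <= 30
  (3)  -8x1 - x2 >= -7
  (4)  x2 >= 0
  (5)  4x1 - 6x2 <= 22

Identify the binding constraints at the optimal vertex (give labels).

Extreme points and f = 6x1 + 6x2:
  (0, 7) → f = 42
  (0, 0) → f = 0
  (7/8, 0) → f = 21/4

The minimum is at (0, 0). Substituting into each constraint, equality holds for (1) and (4); the remaining constraints have slack.

(1) and (4)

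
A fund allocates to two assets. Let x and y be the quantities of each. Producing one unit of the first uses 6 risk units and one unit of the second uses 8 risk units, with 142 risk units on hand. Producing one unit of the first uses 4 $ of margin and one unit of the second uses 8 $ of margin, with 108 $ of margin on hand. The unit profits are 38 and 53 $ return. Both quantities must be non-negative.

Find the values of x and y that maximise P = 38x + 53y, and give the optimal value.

Extreme points and P = 38x + 53y:
  (0, 0) → P = 0
  (0, 27/2) → P = 1431/2
  (71/3, 0) → P = 2698/3
  (17, 5) → P = 911

x = 17, y = 5, maximum P = 911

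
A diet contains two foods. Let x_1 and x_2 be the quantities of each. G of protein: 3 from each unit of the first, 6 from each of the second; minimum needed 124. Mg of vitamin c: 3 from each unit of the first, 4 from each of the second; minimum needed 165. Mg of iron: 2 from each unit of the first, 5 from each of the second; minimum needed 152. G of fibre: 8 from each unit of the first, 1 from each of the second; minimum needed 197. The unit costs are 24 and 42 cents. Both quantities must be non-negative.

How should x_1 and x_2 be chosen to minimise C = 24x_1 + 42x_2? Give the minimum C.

x_1 = 31, x_2 = 18, minimum C = 1500

Vertices and C = 24x_1 + 42x_2:
  (0, 197) → C = 8274
  (76, 0) → C = 1824
  (31, 18) → C = 1500
  (623/29, 729/29) → C = 45570/29
The feasible region is unbounded (it extends along (0, 1), (1, 0)), but C strictly increases along every unbounded feasible direction, so there is no improving ray and the minimum is attained at a vertex.

The optimum lies where 3x_1 + 4x_2 = 165 and 2x_1 + 5x_2 = 152.
Solving simultaneously gives x_1 = 31, x_2 = 18.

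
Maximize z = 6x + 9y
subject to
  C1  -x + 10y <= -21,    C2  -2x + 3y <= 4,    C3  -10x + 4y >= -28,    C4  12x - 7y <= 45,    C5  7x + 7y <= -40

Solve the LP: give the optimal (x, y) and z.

Extreme points and z = 6x + 9y:
  (-103/17, -46/17) → z = -1032/17
  (-23/7, -17/7) → z = -291/7
  (5/19, -795/133) → z = -6945/133
The feasible region is unbounded (it extends along (-3, -2), (-7, -12)), but z strictly decreases along every unbounded feasible direction, so there is no improving ray and the maximum is attained at a vertex.

At the optimal vertex, -x + 10y = -21 and 7x + 7y = -40.
Solving simultaneously gives x = -23/7, y = -17/7.

x = -23/7, y = -17/7, maximum z = -291/7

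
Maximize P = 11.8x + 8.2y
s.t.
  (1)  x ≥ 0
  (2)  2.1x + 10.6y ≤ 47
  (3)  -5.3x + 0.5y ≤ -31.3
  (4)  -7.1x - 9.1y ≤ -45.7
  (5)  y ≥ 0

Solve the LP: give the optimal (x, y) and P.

x = 470/21, y = 0, maximum P = 5546/21

Corner points and P = 11.8x + 8.2y:
  (35528/5723, 18337/5723) → P = 2847969/28615
  (470/21, 0) → P = 5546/21
  (5128/863, 333/863) → P = 63241/863
  (457/71, 0) → P = 26963/355

At the optimal vertex, 2.1x + 10.6y = 47 and y = 0.
Solving simultaneously gives x = 470/21, y = 0.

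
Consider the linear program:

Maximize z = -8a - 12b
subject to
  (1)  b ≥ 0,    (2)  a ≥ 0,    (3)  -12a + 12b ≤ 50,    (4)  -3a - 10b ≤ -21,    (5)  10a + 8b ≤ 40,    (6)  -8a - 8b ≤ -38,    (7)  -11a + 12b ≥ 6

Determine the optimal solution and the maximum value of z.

a = 1, b = 15/4, maximum z = -53

Corner points and z = -8a - 12b:
  (10/27, 245/54) → z = -1550/27
  (7/24, 107/24) → z = -335/6
  (1, 15/4) → z = -53

At the optimal vertex, 10a + 8b = 40 and -8a - 8b = -38.
Solving simultaneously gives a = 1, b = 15/4.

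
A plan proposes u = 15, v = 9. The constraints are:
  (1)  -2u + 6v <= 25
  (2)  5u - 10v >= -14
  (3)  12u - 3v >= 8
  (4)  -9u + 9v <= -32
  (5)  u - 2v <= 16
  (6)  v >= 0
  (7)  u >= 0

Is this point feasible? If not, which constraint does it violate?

not feasible — violates (2)

Constraint (2): 5u - 10v = -15, which is not ≥ -14. All other constraints are satisfied.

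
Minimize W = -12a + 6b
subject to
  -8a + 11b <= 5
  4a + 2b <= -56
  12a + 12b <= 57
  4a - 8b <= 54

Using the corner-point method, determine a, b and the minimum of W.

Extreme points and W = -12a + 6b:
  (-313/30, -107/15) → W = 412/5
  (-317/10, -113/5) → W = 1224/5
  (-17/2, -11) → W = 36

a = -17/2, b = -11, minimum W = 36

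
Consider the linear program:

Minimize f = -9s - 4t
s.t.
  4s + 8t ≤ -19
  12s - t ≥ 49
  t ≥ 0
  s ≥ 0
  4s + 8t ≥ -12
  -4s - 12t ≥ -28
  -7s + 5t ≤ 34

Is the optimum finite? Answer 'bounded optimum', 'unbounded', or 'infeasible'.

Constraints 4s + 8t ≤ -19 and 4s + 8t ≥ -12 have parallel boundaries but demand opposite sides — no point can satisfy both, so the region is empty.

infeasible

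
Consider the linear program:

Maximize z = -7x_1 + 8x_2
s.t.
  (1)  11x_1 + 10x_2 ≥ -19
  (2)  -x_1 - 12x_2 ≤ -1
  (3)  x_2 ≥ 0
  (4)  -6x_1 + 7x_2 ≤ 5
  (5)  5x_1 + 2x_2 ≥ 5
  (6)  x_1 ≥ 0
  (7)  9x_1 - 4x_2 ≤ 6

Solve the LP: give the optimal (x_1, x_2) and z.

x_1 = 25/47, x_2 = 55/47, maximum z = 265/47

Feasible corners and z = -7x_1 + 8x_2:
  (25/47, 55/47) → z = 265/47
  (62/39, 27/13) → z = 214/39
  (16/19, 15/38) → z = -52/19

The optimum lies where -6x_1 + 7x_2 = 5 and 5x_1 + 2x_2 = 5.
Solving simultaneously gives x_1 = 25/47, x_2 = 55/47.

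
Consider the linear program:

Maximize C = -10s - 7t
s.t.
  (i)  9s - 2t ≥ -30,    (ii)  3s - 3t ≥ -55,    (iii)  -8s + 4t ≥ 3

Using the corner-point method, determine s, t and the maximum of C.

The optimum lies where 9s - 2t = -30 and -8s + 4t = 3.
Solving simultaneously gives s = -57/10, t = -213/20.

s = -57/10, t = -213/20, maximum C = 2631/20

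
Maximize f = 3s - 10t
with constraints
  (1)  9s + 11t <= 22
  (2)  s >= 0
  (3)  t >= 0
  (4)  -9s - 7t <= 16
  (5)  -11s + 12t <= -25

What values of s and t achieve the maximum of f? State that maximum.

Extreme points and f = 3s - 10t:
  (22/9, 0) → f = 22/3
  (539/229, 17/229) → f = 1447/229
  (25/11, 0) → f = 75/11

The optimum lies where 9s + 11t = 22 and t = 0.
Solving simultaneously gives s = 22/9, t = 0.

s = 22/9, t = 0, maximum f = 22/3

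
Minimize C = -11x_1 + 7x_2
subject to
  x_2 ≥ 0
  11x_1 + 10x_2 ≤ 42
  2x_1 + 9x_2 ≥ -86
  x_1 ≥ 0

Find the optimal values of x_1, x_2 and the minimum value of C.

Vertices and C = -11x_1 + 7x_2:
  (42/11, 0) → C = -42
  (0, 0) → C = 0
  (0, 21/5) → C = 147/5

The optimum lies where x_2 = 0 and 11x_1 + 10x_2 = 42.
Solving simultaneously gives x_1 = 42/11, x_2 = 0.

x_1 = 42/11, x_2 = 0, minimum C = -42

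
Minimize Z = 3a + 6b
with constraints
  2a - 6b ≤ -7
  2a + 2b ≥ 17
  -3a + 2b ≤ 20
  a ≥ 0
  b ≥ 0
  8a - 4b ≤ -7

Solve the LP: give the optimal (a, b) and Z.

Vertices and Z = 3a + 6b:
  (0, 17/2) → Z = 51
  (9/4, 25/4) → Z = 177/4
  (0, 10) → Z = 60
  (33/2, 139/4) → Z = 258

a = 9/4, b = 25/4, minimum Z = 177/4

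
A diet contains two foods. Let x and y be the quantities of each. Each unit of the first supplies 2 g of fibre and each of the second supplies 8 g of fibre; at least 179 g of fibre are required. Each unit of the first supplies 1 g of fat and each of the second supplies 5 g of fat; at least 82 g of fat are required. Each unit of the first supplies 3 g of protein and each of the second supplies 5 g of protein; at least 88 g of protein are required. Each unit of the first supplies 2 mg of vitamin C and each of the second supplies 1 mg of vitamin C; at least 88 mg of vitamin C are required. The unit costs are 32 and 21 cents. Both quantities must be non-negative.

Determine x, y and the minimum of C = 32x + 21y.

Vertices and C = 32x + 21y:
  (0, 88) → C = 1848
  (179/2, 0) → C = 2864
  (75/2, 13) → C = 1473
The feasible region is unbounded (it extends along (0, 1), (1, 0)), but C strictly increases along every unbounded feasible direction, so there is no improving ray and the minimum is attained at a vertex.

The binding constraints are 2x + 8y = 179 and 2x + y = 88.
Solving simultaneously gives x = 75/2, y = 13.

x = 75/2, y = 13, minimum C = 1473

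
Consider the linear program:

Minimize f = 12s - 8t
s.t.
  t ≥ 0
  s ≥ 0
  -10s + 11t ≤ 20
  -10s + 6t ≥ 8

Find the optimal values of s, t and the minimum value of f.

Extreme points and f = 12s - 8t:
  (0, 20/11) → f = -160/11
  (0, 4/3) → f = -32/3
  (16/25, 12/5) → f = -288/25

s = 0, t = 20/11, minimum f = -160/11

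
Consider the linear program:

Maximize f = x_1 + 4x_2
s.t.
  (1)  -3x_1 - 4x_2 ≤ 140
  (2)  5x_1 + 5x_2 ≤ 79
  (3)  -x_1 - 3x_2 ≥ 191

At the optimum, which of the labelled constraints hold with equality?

(1) and (3)

Extreme points and f = x_1 + 4x_2:
  (1016/5, -937/5) → f = -2732/5
  (344/5, -433/5) → f = -1388/5
  (596/5, -517/5) → f = -1472/5

The maximum is at (344/5, -433/5). Substituting into each constraint, equality holds for (1) and (3); the remaining constraints have slack.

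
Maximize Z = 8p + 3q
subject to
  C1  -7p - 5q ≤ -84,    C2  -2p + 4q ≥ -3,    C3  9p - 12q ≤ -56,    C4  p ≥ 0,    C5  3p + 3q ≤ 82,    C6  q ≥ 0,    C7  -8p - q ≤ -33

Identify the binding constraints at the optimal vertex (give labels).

Feasible corners and Z = 8p + 3q:
  (728/129, 1148/129) → Z = 9268/129
  (27/11, 147/11) → Z = 657/11
  (272/21, 302/21) → Z = 3082/21
  (17/21, 557/21) → Z = 1807/21

The maximum is at (272/21, 302/21). Substituting into each constraint, equality holds for C3 and C5; the remaining constraints have slack.

C3 and C5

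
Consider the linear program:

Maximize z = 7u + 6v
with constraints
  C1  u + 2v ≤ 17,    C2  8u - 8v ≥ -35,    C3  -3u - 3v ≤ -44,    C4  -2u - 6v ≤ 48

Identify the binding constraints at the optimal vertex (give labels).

C1 and C4

Corner points and z = 7u + 6v:
  (37/3, 7/3) → z = 301/3
  (99, -41) → z = 447
  (34, -58/3) → z = 122

The maximum is at (99, -41). Substituting into each constraint, equality holds for C1 and C4; the remaining constraints have slack.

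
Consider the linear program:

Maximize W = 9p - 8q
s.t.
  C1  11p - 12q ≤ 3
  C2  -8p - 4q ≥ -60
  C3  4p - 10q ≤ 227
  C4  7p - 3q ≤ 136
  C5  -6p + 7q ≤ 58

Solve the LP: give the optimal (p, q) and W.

Corner points and W = 9p - 8q:
  (183/35, 159/35) → W = 75/7
  (-1347/31, -2485/62) → W = -2183/31
  (47/20, 103/10) → W = -245/4
  (-2169/32, -797/16) → W = -6769/32

The binding constraints are 11p - 12q = 3 and -8p - 4q = -60.
Solving simultaneously gives p = 183/35, q = 159/35.

p = 183/35, q = 159/35, maximum W = 75/7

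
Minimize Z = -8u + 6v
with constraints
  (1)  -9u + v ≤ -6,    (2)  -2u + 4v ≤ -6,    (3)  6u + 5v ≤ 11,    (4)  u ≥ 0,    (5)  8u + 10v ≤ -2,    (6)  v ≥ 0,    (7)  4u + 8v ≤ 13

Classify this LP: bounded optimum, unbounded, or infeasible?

infeasible

The boundaries -9u + v = -6 and -2u + 4v = -6 meet at (9/17, -21/17), but that point violates v ≥ 0. Every candidate vertex is excluded by some other constraint, so the feasible region is empty.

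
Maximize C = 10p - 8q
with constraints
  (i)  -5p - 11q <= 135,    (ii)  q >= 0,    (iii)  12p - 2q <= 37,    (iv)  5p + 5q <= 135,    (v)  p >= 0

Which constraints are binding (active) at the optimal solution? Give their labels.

Feasible corners and C = 10p - 8q:
  (37/12, 0) → C = 185/6
  (0, 0) → C = 0
  (13/2, 41/2) → C = -99
  (0, 27) → C = -216

The maximum is at (37/12, 0). Substituting into each constraint, equality holds for (ii) and (iii); the remaining constraints have slack.

(ii) and (iii)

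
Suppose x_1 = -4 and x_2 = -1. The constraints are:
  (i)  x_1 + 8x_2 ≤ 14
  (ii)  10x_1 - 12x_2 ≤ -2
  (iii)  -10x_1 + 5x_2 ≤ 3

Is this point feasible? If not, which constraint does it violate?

not feasible — violates (iii)

Constraint (iii): -10x_1 + 5x_2 = 35, which is not ≤ 3. All other constraints are satisfied.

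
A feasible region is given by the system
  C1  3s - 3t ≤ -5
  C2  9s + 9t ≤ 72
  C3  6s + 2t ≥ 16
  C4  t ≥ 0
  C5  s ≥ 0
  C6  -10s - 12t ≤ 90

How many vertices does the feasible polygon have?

3

Intersecting each pair of boundary lines and keeping only the points that satisfy every inequality leaves:
  (19/6, 29/6)
  (19/12, 13/4)
  (0, 8)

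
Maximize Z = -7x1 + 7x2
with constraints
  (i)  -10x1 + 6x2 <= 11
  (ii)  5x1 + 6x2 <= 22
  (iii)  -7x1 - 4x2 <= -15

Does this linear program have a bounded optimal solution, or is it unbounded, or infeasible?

bounded optimum

Vertices and Z = -7x1 + 7x2:
  (11/15, 55/18) → Z = 1463/90
  (23/41, 227/82) → Z = 1267/82
The feasible region has finitely many vertices and no improving ray; the maximum is 1463/90 at (11/15, 55/18).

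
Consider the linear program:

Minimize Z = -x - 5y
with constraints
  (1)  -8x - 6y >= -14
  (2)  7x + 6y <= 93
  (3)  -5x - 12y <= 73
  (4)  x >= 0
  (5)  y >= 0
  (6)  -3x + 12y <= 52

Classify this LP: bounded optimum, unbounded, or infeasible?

Feasible corners and Z = -x - 5y:
  (0, 7/3) → Z = -35/3
  (7/4, 0) → Z = -7/4
  (0, 0) → Z = 0
The feasible region has finitely many vertices and no improving ray; the minimum is -35/3 at (0, 7/3).

bounded optimum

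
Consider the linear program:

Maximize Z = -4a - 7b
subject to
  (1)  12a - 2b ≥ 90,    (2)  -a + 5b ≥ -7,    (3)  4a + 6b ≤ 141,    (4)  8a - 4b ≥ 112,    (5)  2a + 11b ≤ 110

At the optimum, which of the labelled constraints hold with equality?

Corner points and Z = -4a - 7b:
  (747/26, 113/26) → Z = -3779/26
  (133/9, 14/9) → Z = -70
  (891/32, 79/16) → Z = -2335/16
  (209/12, 41/6) → Z = -235/2

The maximum is at (133/9, 14/9). Substituting into each constraint, equality holds for (2) and (4); the remaining constraints have slack.

(2) and (4)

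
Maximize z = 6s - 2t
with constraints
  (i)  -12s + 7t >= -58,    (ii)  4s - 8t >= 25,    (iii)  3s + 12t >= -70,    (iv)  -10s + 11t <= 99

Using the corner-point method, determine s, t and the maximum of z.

Corner points and z = 6s - 2t:
  (17/4, -1) → z = 55/2
  (206/165, -338/55) → z = 1088/55
  (-65/18, -355/72) → z = -425/36

The binding constraints are -12s + 7t = -58 and 4s - 8t = 25.
Solving simultaneously gives s = 17/4, t = -1.

s = 17/4, t = -1, maximum z = 55/2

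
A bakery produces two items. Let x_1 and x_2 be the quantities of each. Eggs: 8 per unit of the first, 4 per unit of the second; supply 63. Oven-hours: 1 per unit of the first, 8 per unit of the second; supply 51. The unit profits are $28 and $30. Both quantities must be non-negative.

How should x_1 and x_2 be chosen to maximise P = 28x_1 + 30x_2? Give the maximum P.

x_1 = 5, x_2 = 23/4, maximum P = 625/2

Extreme points and P = 28x_1 + 30x_2:
  (0, 0) → P = 0
  (0, 51/8) → P = 765/4
  (63/8, 0) → P = 441/2
  (5, 23/4) → P = 625/2

The binding constraints are 8x_1 + 4x_2 = 63 and x_1 + 8x_2 = 51.
Solving simultaneously gives x_1 = 5, x_2 = 23/4.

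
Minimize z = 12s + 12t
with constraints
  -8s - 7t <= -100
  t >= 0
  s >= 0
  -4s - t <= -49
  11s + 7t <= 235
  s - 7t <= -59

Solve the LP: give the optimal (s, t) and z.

Feasible corners and z = 12s + 12t:
  (108/17, 401/17) → z = 6108/17
  (284/29, 285/29) → z = 6828/29
  (44/3, 221/21) → z = 2116/7

At the optimal vertex, -4s - t = -49 and s - 7t = -59.
Solving simultaneously gives s = 284/29, t = 285/29.

s = 284/29, t = 285/29, minimum z = 6828/29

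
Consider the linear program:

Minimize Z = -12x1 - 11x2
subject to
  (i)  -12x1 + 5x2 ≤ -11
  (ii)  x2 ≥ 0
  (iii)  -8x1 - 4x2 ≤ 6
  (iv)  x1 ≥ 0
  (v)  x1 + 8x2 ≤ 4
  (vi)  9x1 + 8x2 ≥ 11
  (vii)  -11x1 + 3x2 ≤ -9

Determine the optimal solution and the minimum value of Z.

Feasible corners and Z = -12x1 - 11x2:
  (108/101, 37/101) → Z = -1703/101
  (143/141, 11/47) → Z = -693/47
  (4, 0) → Z = -48
  (11/9, 0) → Z = -44/3

The binding constraints are x2 = 0 and x1 + 8x2 = 4.
Solving simultaneously gives x1 = 4, x2 = 0.

x1 = 4, x2 = 0, minimum Z = -48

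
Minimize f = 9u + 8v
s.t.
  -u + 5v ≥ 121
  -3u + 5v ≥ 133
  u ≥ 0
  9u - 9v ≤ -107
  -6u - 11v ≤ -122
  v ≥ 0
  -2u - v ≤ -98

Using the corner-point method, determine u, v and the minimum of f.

u = 357/13, v = 560/13, minimum f = 7693/13

The feasible region is unbounded (it extends along (0, 1), (1, 1)), but f strictly increases along every unbounded feasible direction, so there is no improving ray and the minimum is attained at a vertex.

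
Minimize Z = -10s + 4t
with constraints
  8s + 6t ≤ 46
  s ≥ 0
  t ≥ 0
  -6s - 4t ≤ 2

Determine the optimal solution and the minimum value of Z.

s = 23/4, t = 0, minimum Z = -115/2

Feasible corners and Z = -10s + 4t:
  (0, 23/3) → Z = 92/3
  (23/4, 0) → Z = -115/2
  (0, 0) → Z = 0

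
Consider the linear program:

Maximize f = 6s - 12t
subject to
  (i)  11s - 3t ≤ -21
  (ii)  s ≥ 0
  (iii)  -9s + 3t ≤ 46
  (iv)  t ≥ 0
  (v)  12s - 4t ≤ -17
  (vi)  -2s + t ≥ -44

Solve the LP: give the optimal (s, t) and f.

s = 0, t = 7, maximum f = -84

Feasible corners and f = 6s - 12t:
  (0, 7) → f = -84
  (25/2, 317/6) → f = -559
  (0, 46/3) → f = -184

The optimum lies where 11s - 3t = -21 and s = 0.
Solving simultaneously gives s = 0, t = 7.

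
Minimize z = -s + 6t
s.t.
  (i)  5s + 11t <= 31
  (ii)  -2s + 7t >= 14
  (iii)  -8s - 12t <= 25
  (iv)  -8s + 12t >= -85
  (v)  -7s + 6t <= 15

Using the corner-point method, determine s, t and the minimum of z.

At the optimal vertex, -2s + 7t = 14 and -7s + 6t = 15.
Solving simultaneously gives s = -21/37, t = 68/37.

s = -21/37, t = 68/37, minimum z = 429/37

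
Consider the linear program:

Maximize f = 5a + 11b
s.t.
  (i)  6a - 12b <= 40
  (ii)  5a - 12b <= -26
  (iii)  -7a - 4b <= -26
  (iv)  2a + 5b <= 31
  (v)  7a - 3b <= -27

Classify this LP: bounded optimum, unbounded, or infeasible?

The boundaries 5a - 12b = -26 and -7a - 4b = -26 meet at (2, 3), but that point violates 7a - 3b ≤ -27. Every candidate vertex is excluded by some other constraint, so the feasible region is empty.

infeasible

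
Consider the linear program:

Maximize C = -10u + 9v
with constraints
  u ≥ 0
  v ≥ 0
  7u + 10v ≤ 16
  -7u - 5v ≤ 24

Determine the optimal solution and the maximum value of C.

Corner points and C = -10u + 9v:
  (0, 0) → C = 0
  (0, 8/5) → C = 72/5
  (16/7, 0) → C = -160/7

u = 0, v = 8/5, maximum C = 72/5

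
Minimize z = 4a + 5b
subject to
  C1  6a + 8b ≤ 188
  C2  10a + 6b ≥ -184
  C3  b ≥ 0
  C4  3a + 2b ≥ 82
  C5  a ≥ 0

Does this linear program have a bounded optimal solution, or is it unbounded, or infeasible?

bounded optimum

Feasible corners and z = 4a + 5b:
  (94/3, 0) → z = 376/3
  (70/3, 6) → z = 370/3
  (82/3, 0) → z = 328/3
The feasible region has finitely many vertices and no improving ray; the minimum is 328/3 at (82/3, 0).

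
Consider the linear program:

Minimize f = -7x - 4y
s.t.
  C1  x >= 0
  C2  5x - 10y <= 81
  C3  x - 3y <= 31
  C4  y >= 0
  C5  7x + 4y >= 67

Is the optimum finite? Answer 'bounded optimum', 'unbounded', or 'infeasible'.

unbounded

From the feasible point (0, 67/4), moving in the direction (0, 1) keeps every constraint satisfied while f decreases without bound.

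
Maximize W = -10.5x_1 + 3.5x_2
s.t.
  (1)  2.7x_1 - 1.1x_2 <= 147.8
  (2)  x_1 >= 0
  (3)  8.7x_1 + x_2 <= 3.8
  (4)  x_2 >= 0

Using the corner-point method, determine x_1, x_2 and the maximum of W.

Corner points and W = -10.5x_1 + 3.5x_2:
  (0, 19/5) → W = 133/10
  (0, 0) → W = 0
  (38/87, 0) → W = -133/29

x_1 = 0, x_2 = 3.8, maximum W = 13.3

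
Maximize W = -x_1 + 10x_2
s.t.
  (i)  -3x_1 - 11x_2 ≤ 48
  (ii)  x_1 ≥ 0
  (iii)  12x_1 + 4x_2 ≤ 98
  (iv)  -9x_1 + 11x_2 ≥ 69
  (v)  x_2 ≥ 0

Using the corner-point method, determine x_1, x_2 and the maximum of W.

Corner points and W = -x_1 + 10x_2:
  (0, 49/2) → W = 245
  (0, 69/11) → W = 690/11
  (401/84, 285/28) → W = 8149/84

The optimum lies where x_1 = 0 and 12x_1 + 4x_2 = 98.
Solving simultaneously gives x_1 = 0, x_2 = 49/2.

x_1 = 0, x_2 = 49/2, maximum W = 245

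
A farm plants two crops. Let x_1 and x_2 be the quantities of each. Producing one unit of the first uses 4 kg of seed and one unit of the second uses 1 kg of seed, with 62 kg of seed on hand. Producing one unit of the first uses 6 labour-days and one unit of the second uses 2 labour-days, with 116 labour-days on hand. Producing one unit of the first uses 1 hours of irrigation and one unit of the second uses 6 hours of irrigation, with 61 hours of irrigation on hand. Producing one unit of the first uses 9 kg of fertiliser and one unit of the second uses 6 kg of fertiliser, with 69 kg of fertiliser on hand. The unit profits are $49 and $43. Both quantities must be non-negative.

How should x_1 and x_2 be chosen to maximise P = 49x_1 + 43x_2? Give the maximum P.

x_1 = 1, x_2 = 10, maximum P = 479

Corner points and P = 49x_1 + 43x_2:
  (0, 0) → P = 0
  (0, 61/6) → P = 2623/6
  (23/3, 0) → P = 1127/3
  (1, 10) → P = 479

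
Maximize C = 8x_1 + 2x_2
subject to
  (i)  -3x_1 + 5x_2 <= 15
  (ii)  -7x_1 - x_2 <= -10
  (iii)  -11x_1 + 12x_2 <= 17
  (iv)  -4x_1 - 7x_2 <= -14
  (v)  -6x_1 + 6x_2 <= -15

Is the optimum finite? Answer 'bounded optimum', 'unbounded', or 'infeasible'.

From the feasible point (55/4, 45/4), moving in the direction (7, -4) keeps every constraint satisfied while C increases without bound.

unbounded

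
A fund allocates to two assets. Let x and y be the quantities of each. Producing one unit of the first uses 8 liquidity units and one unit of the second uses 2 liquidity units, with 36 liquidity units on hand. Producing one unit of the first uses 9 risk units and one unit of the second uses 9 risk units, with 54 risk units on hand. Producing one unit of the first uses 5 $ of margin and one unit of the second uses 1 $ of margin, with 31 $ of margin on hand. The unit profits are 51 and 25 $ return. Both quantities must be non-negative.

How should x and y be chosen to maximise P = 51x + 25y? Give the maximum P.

Extreme points and P = 51x + 25y:
  (0, 0) → P = 0
  (0, 6) → P = 150
  (9/2, 0) → P = 459/2
  (4, 2) → P = 254

The optimum lies where 8x + 2y = 36 and 9x + 9y = 54.
Solving simultaneously gives x = 4, y = 2.

x = 4, y = 2, maximum P = 254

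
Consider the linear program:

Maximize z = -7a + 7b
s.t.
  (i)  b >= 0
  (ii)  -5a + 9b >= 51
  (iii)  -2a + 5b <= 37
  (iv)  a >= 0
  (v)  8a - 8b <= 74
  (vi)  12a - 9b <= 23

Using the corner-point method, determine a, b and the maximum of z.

a = 0, b = 37/5, maximum z = 259/5

Extreme points and z = -7a + 7b:
  (0, 17/3) → z = 119/3
  (74/7, 727/63) → z = 61/9
  (0, 37/5) → z = 259/5
  (32/3, 35/3) → z = 7

The binding constraints are -2a + 5b = 37 and a = 0.
Solving simultaneously gives a = 0, b = 37/5.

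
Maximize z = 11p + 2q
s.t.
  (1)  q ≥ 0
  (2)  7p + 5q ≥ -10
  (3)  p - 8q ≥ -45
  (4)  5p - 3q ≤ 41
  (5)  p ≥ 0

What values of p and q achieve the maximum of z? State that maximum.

Vertices and z = 11p + 2q:
  (41/5, 0) → z = 451/5
  (0, 0) → z = 0
  (463/37, 266/37) → z = 5625/37
  (0, 45/8) → z = 45/4

At the optimal vertex, p - 8q = -45 and 5p - 3q = 41.
Solving simultaneously gives p = 463/37, q = 266/37.

p = 463/37, q = 266/37, maximum z = 5625/37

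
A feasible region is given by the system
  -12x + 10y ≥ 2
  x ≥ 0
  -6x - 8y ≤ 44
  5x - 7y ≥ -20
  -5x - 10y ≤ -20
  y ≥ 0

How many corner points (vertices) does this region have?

4

Of the 15 pairwise boundary intersections, those satisfying every inequality are:
  (93/17, 115/17)
  (18/17, 25/17)
  (0, 20/7)
  (0, 2)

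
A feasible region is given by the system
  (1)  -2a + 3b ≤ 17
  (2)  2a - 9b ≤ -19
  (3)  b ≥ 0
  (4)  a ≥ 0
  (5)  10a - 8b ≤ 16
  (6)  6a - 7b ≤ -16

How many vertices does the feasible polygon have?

Of the 15 pairwise boundary intersections, those satisfying every inequality are:
  (0, 17/3)
  (92/7, 101/7)
  (0, 16/7)
  (120/11, 128/11)

4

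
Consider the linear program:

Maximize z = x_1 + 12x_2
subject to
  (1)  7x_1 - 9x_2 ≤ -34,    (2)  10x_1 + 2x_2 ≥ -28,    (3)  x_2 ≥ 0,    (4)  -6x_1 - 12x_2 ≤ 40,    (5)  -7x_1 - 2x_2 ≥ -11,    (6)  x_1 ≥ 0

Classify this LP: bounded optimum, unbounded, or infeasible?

bounded optimum

Feasible corners and z = x_1 + 12x_2:
  (31/77, 45/11) → z = 3811/77
  (0, 34/9) → z = 136/3
  (0, 11/2) → z = 66
The feasible region has finitely many vertices and no improving ray; the maximum is 66 at (0, 11/2).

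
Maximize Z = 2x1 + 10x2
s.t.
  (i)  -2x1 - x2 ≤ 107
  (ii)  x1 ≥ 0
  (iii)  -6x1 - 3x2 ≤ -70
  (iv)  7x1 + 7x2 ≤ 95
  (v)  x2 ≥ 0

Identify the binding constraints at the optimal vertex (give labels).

(iii) and (iv)

Corner points and Z = 2x1 + 10x2:
  (205/21, 80/21) → Z = 1210/21
  (35/3, 0) → Z = 70/3
  (95/7, 0) → Z = 190/7

The maximum is at (205/21, 80/21). Substituting into each constraint, equality holds for (iii) and (iv); the remaining constraints have slack.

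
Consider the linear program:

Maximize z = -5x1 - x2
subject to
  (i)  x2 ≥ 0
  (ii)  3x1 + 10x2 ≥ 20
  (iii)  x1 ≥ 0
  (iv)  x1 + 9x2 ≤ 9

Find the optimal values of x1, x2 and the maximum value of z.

x1 = 90/17, x2 = 7/17, maximum z = -457/17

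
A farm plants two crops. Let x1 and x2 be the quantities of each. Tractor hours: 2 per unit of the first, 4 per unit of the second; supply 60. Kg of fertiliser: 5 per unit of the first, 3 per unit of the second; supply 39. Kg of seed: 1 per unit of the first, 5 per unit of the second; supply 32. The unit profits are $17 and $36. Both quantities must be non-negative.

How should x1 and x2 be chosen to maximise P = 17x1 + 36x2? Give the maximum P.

x1 = 9/2, x2 = 11/2, maximum P = 549/2

Corner points and P = 17x1 + 36x2:
  (0, 0) → P = 0
  (0, 32/5) → P = 1152/5
  (39/5, 0) → P = 663/5
  (9/2, 11/2) → P = 549/2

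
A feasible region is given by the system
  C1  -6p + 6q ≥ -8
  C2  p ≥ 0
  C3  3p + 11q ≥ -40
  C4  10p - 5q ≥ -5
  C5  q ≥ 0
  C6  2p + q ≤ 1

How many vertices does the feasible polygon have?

The feasible vertices (each the meet of two boundaries and inside every other half-plane) are:
  (0, 1)
  (0, 0)
  (1/2, 0)

3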